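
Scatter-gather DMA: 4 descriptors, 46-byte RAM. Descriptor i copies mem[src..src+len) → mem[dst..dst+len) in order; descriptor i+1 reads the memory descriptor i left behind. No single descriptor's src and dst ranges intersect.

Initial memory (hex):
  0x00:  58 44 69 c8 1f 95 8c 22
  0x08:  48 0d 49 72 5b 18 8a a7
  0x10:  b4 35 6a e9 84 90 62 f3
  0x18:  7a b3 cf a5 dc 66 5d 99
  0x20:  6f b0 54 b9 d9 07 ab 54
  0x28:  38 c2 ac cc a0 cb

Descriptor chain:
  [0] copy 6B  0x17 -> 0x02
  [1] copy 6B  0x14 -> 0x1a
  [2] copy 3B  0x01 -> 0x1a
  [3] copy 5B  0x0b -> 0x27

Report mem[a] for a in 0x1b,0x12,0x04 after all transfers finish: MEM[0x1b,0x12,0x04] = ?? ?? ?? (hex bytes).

[0] 0x17->0x02 len=6 : f3 7a b3 cf a5 dc
[1] 0x14->0x1a len=6 : 84 90 62 f3 7a b3
[2] 0x01->0x1a len=3 : 44 f3 7a
[3] 0x0b->0x27 len=5 : 72 5b 18 8a a7
query mem[0x1b]=0xf3, mem[0x12]=0x6a, mem[0x04]=0xb3

MEM[0x1b,0x12,0x04] = f3 6a b3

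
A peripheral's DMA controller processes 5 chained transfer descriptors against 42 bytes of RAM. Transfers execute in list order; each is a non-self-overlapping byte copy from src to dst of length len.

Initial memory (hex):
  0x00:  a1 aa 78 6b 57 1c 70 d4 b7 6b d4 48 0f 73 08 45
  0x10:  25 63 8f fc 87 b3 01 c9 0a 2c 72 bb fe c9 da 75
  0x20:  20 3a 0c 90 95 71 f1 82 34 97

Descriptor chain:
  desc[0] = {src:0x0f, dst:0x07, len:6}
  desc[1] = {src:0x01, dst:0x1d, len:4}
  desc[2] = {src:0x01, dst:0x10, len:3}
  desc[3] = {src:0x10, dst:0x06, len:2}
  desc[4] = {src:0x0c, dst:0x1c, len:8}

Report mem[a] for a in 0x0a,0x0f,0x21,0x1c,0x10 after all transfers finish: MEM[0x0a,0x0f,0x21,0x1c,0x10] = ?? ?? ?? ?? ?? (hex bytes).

#0 dst[0x07+6] := {0x45,0x25,0x63,0x8f,0xfc,0x87}
#1 dst[0x1d+4] := {0xaa,0x78,0x6b,0x57}
#2 dst[0x10+3] := {0xaa,0x78,0x6b}
#3 dst[0x06+2] := {0xaa,0x78}
#4 dst[0x1c+8] := {0x87,0x73,0x08,0x45,0xaa,0x78,0x6b,0xfc}
query mem[0x0a]=0x8f, mem[0x0f]=0x45, mem[0x21]=0x78, mem[0x1c]=0x87, mem[0x10]=0xaa

MEM[0x0a,0x0f,0x21,0x1c,0x10] = 8f 45 78 87 aa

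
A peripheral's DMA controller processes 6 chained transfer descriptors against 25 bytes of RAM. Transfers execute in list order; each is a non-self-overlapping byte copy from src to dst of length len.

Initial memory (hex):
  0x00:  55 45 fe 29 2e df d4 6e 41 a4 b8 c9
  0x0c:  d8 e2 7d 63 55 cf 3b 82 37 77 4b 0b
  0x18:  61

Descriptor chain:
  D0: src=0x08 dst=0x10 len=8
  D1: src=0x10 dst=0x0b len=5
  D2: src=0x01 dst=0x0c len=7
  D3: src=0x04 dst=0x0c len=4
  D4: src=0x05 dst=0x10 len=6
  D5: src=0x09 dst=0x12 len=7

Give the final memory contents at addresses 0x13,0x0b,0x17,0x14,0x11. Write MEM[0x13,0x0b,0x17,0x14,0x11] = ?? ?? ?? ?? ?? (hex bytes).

MEM[0x13,0x0b,0x17,0x14,0x11] = b8 41 d4 41 d4

D0: mem[0x10..0x17] <- [41 a4 b8 c9 d8 e2 7d 63]
D1: mem[0x0b..0x0f] <- [41 a4 b8 c9 d8]
D2: mem[0x0c..0x12] <- [45 fe 29 2e df d4 6e]
D3: mem[0x0c..0x0f] <- [2e df d4 6e]
D4: mem[0x10..0x15] <- [df d4 6e 41 a4 b8]
D5: mem[0x12..0x18] <- [a4 b8 41 2e df d4 6e]
query mem[0x13]=0xb8, mem[0x0b]=0x41, mem[0x17]=0xd4, mem[0x14]=0x41, mem[0x11]=0xd4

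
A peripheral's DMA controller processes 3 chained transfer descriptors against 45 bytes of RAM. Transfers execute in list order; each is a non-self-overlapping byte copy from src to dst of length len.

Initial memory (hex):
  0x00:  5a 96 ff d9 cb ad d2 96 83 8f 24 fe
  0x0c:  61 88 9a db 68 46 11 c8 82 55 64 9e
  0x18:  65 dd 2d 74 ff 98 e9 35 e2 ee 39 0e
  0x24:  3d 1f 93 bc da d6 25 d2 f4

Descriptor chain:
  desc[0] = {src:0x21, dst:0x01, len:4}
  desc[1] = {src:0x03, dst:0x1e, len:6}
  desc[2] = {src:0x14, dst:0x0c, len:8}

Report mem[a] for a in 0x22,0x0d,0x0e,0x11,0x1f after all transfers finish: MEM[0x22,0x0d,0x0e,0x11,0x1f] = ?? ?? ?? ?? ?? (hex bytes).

[0] 0x21->0x01 len=4 : ee 39 0e 3d
[1] 0x03->0x1e len=6 : 0e 3d ad d2 96 83
[2] 0x14->0x0c len=8 : 82 55 64 9e 65 dd 2d 74
query mem[0x22]=0x96, mem[0x0d]=0x55, mem[0x0e]=0x64, mem[0x11]=0xdd, mem[0x1f]=0x3d

MEM[0x22,0x0d,0x0e,0x11,0x1f] = 96 55 64 dd 3d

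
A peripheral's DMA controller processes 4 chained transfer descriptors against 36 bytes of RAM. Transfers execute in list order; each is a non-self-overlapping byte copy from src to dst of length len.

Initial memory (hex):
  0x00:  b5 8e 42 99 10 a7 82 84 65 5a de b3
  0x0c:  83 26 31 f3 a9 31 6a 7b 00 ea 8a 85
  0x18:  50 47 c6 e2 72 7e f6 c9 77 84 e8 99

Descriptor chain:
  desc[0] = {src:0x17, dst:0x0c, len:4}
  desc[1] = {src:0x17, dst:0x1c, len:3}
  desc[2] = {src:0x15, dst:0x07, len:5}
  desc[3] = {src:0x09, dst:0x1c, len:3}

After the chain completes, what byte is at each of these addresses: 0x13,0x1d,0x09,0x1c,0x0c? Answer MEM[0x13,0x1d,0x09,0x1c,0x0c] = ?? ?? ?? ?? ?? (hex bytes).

  after D0: wrote 4B at 0x0c = 855047c6
  after D1: wrote 3B at 0x1c = 855047
  after D2: wrote 5B at 0x07 = ea8a855047
  after D3: wrote 3B at 0x1c = 855047
query mem[0x13]=0x7b, mem[0x1d]=0x50, mem[0x09]=0x85, mem[0x1c]=0x85, mem[0x0c]=0x85

MEM[0x13,0x1d,0x09,0x1c,0x0c] = 7b 50 85 85 85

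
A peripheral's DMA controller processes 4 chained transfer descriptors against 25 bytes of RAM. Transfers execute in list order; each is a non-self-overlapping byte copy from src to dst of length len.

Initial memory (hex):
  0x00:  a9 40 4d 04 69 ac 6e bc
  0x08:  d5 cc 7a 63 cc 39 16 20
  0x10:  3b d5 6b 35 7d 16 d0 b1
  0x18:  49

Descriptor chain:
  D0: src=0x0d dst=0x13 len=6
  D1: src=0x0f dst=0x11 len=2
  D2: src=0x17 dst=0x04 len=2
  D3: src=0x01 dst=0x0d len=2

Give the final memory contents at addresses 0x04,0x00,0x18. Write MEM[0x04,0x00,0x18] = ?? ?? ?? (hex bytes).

MEM[0x04,0x00,0x18] = d5 a9 6b

  after D0: wrote 6B at 0x13 = 3916203bd56b
  after D1: wrote 2B at 0x11 = 203b
  after D2: wrote 2B at 0x04 = d56b
  after D3: wrote 2B at 0x0d = 404d
query mem[0x04]=0xd5, mem[0x00]=0xa9, mem[0x18]=0x6b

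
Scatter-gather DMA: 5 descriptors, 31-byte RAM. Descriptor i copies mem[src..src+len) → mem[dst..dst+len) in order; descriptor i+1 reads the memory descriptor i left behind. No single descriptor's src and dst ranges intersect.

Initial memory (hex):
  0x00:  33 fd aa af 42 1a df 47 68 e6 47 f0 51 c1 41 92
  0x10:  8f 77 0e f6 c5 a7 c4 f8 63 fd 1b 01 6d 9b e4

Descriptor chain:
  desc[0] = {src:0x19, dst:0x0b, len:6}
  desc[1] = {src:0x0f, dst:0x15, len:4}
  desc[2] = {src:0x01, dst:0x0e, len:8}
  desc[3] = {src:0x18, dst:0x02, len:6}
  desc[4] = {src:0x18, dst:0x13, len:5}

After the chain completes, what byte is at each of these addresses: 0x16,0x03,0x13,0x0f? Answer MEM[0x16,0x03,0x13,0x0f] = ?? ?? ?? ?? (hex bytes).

MEM[0x16,0x03,0x13,0x0f] = 01 fd 0e aa

[0] 0x19->0x0b len=6 : fd 1b 01 6d 9b e4
[1] 0x0f->0x15 len=4 : 9b e4 77 0e
[2] 0x01->0x0e len=8 : fd aa af 42 1a df 47 68
[3] 0x18->0x02 len=6 : 0e fd 1b 01 6d 9b
[4] 0x18->0x13 len=5 : 0e fd 1b 01 6d
query mem[0x16]=0x01, mem[0x03]=0xfd, mem[0x13]=0x0e, mem[0x0f]=0xaa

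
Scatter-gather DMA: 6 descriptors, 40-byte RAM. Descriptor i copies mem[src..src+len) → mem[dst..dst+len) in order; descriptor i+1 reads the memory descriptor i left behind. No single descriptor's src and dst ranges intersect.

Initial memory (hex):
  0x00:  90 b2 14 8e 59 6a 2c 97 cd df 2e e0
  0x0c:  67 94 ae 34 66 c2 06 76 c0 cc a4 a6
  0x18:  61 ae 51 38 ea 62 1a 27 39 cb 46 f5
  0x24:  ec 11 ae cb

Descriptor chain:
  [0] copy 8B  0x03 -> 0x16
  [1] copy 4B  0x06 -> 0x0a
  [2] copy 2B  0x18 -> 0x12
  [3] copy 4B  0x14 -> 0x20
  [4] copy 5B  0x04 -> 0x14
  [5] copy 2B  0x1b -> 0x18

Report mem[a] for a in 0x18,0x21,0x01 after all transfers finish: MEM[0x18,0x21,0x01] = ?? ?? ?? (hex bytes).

MEM[0x18,0x21,0x01] = cd cc b2

  after D0: wrote 8B at 0x16 = 8e596a2c97cddf2e
  after D1: wrote 4B at 0x0a = 2c97cddf
  after D2: wrote 2B at 0x12 = 6a2c
  after D3: wrote 4B at 0x20 = c0cc8e59
  after D4: wrote 5B at 0x14 = 596a2c97cd
  after D5: wrote 2B at 0x18 = cddf
query mem[0x18]=0xcd, mem[0x21]=0xcc, mem[0x01]=0xb2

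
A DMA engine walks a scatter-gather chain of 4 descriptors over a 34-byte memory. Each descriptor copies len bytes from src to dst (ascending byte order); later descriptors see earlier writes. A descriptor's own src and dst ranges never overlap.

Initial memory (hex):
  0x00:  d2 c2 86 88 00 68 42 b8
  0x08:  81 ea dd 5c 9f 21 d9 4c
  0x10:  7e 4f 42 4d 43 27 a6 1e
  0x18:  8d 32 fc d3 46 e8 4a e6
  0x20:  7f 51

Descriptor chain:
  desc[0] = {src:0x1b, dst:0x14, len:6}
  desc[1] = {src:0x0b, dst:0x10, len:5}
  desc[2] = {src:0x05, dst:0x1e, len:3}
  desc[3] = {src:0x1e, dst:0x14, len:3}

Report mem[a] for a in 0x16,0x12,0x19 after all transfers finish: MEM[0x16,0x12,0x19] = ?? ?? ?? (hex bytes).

MEM[0x16,0x12,0x19] = b8 21 7f

D0: mem[0x14..0x19] <- [d3 46 e8 4a e6 7f]
D1: mem[0x10..0x14] <- [5c 9f 21 d9 4c]
D2: mem[0x1e..0x20] <- [68 42 b8]
D3: mem[0x14..0x16] <- [68 42 b8]
query mem[0x16]=0xb8, mem[0x12]=0x21, mem[0x19]=0x7f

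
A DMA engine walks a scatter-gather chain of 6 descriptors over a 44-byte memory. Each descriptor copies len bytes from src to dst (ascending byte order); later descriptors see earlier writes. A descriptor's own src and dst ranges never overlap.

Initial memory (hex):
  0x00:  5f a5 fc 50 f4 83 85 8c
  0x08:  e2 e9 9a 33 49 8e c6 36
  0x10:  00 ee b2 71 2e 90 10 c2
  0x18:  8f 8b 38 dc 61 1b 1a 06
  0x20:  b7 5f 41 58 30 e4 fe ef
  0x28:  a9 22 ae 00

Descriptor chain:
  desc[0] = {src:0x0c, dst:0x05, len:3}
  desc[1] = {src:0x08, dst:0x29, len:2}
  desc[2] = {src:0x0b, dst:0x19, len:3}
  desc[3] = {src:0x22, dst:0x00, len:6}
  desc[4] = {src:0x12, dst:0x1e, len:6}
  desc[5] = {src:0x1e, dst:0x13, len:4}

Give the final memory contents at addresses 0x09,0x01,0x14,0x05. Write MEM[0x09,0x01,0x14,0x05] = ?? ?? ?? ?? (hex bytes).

MEM[0x09,0x01,0x14,0x05] = e9 58 71 ef

[0] 0x0c->0x05 len=3 : 49 8e c6
[1] 0x08->0x29 len=2 : e2 e9
[2] 0x0b->0x19 len=3 : 33 49 8e
[3] 0x22->0x00 len=6 : 41 58 30 e4 fe ef
[4] 0x12->0x1e len=6 : b2 71 2e 90 10 c2
[5] 0x1e->0x13 len=4 : b2 71 2e 90
query mem[0x09]=0xe9, mem[0x01]=0x58, mem[0x14]=0x71, mem[0x05]=0xef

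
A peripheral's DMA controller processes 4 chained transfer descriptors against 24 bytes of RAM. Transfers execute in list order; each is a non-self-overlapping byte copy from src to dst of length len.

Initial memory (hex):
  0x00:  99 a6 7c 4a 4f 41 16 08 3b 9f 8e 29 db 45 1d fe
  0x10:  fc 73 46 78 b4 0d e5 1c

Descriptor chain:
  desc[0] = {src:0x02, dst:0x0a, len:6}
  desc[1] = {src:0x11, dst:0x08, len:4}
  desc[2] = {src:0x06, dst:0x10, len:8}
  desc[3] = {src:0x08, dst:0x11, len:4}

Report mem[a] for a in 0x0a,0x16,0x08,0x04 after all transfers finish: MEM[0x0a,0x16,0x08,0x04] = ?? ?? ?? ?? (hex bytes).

#0 dst[0x0a+6] := {0x7c,0x4a,0x4f,0x41,0x16,0x08}
#1 dst[0x08+4] := {0x73,0x46,0x78,0xb4}
#2 dst[0x10+8] := {0x16,0x08,0x73,0x46,0x78,0xb4,0x4f,0x41}
#3 dst[0x11+4] := {0x73,0x46,0x78,0xb4}
query mem[0x0a]=0x78, mem[0x16]=0x4f, mem[0x08]=0x73, mem[0x04]=0x4f

MEM[0x0a,0x16,0x08,0x04] = 78 4f 73 4f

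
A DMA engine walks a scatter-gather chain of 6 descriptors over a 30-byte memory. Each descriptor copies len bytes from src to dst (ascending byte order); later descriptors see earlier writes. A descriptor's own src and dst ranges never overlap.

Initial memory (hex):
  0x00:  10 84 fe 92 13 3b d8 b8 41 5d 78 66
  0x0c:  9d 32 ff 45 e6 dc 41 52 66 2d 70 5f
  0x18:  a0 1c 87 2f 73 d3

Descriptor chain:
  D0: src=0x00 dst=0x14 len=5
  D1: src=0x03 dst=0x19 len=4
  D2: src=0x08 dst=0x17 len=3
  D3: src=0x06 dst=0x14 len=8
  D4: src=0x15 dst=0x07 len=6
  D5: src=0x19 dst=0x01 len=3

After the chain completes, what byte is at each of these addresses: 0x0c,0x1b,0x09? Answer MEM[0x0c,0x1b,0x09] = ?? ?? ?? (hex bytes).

MEM[0x0c,0x1b,0x09] = 9d 32 5d

[0] 0x00->0x14 len=5 : 10 84 fe 92 13
[1] 0x03->0x19 len=4 : 92 13 3b d8
[2] 0x08->0x17 len=3 : 41 5d 78
[3] 0x06->0x14 len=8 : d8 b8 41 5d 78 66 9d 32
[4] 0x15->0x07 len=6 : b8 41 5d 78 66 9d
[5] 0x19->0x01 len=3 : 66 9d 32
query mem[0x0c]=0x9d, mem[0x1b]=0x32, mem[0x09]=0x5d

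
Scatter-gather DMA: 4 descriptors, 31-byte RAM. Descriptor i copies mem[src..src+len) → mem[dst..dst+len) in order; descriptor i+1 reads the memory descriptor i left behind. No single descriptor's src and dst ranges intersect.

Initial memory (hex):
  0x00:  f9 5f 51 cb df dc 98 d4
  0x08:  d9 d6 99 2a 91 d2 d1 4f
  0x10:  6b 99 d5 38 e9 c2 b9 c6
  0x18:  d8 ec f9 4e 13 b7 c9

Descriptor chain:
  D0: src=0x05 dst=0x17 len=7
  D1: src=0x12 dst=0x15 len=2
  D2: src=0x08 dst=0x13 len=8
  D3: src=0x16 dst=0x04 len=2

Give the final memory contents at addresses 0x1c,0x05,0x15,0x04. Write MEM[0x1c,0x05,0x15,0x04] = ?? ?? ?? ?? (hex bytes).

MEM[0x1c,0x05,0x15,0x04] = 99 91 99 2a

D0: mem[0x17..0x1d] <- [dc 98 d4 d9 d6 99 2a]
D1: mem[0x15..0x16] <- [d5 38]
D2: mem[0x13..0x1a] <- [d9 d6 99 2a 91 d2 d1 4f]
D3: mem[0x04..0x05] <- [2a 91]
query mem[0x1c]=0x99, mem[0x05]=0x91, mem[0x15]=0x99, mem[0x04]=0x2a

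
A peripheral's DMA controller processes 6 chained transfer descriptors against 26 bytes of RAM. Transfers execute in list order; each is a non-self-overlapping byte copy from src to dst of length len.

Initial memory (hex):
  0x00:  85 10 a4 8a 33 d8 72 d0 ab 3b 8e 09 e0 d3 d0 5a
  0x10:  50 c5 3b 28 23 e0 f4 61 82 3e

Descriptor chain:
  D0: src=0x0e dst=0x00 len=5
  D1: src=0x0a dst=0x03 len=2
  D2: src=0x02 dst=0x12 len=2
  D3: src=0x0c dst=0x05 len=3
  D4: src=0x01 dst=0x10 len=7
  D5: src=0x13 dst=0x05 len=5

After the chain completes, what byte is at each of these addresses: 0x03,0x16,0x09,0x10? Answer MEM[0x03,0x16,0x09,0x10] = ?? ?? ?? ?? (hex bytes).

D0: mem[0x00..0x04] <- [d0 5a 50 c5 3b]
D1: mem[0x03..0x04] <- [8e 09]
D2: mem[0x12..0x13] <- [50 8e]
D3: mem[0x05..0x07] <- [e0 d3 d0]
D4: mem[0x10..0x16] <- [5a 50 8e 09 e0 d3 d0]
D5: mem[0x05..0x09] <- [09 e0 d3 d0 61]
query mem[0x03]=0x8e, mem[0x16]=0xd0, mem[0x09]=0x61, mem[0x10]=0x5a

MEM[0x03,0x16,0x09,0x10] = 8e d0 61 5a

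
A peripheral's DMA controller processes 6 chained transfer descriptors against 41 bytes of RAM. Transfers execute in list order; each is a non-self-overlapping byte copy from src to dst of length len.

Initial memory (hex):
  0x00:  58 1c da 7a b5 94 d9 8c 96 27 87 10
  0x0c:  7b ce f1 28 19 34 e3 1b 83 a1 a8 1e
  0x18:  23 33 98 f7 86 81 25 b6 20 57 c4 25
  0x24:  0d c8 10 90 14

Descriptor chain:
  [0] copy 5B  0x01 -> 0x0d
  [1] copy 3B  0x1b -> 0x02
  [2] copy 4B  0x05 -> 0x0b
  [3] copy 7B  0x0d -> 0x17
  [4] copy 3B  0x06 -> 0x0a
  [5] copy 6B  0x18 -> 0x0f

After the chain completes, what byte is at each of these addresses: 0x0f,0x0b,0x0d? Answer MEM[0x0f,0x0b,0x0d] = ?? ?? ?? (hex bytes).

MEM[0x0f,0x0b,0x0d] = 96 8c 8c

  after D0: wrote 5B at 0x0d = 1cda7ab594
  after D1: wrote 3B at 0x02 = f78681
  after D2: wrote 4B at 0x0b = 94d98c96
  after D3: wrote 7B at 0x17 = 8c967ab594e31b
  after D4: wrote 3B at 0x0a = d98c96
  after D5: wrote 6B at 0x0f = 967ab594e31b
query mem[0x0f]=0x96, mem[0x0b]=0x8c, mem[0x0d]=0x8c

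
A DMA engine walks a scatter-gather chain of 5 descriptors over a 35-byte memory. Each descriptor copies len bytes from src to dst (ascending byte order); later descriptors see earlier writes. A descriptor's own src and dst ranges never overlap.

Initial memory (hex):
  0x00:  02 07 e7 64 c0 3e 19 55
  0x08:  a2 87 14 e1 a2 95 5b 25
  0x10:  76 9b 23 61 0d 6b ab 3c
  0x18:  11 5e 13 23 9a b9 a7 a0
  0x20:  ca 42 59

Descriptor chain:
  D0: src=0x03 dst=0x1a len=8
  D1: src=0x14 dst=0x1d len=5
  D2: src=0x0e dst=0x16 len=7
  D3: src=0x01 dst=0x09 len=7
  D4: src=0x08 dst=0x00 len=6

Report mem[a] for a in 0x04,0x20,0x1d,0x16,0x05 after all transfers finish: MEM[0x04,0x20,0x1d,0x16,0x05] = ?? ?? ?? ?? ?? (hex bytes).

MEM[0x04,0x20,0x1d,0x16,0x05] = c0 3c 0d 5b 3e

#0 dst[0x1a+8] := {0x64,0xc0,0x3e,0x19,0x55,0xa2,0x87,0x14}
#1 dst[0x1d+5] := {0x0d,0x6b,0xab,0x3c,0x11}
#2 dst[0x16+7] := {0x5b,0x25,0x76,0x9b,0x23,0x61,0x0d}
#3 dst[0x09+7] := {0x07,0xe7,0x64,0xc0,0x3e,0x19,0x55}
#4 dst[0x00+6] := {0xa2,0x07,0xe7,0x64,0xc0,0x3e}
query mem[0x04]=0xc0, mem[0x20]=0x3c, mem[0x1d]=0x0d, mem[0x16]=0x5b, mem[0x05]=0x3e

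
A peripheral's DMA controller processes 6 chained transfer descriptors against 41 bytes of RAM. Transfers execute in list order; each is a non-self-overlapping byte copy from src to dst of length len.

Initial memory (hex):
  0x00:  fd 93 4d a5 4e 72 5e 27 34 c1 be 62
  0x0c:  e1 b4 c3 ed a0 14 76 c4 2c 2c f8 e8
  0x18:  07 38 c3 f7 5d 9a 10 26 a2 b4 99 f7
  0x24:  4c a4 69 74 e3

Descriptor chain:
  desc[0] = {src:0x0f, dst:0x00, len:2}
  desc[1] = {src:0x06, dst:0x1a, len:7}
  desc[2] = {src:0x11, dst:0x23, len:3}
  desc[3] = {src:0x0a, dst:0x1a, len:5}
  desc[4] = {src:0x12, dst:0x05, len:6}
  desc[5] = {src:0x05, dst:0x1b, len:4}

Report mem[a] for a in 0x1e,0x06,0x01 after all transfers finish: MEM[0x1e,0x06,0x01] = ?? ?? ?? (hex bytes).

MEM[0x1e,0x06,0x01] = 2c c4 a0

D0: mem[0x00..0x01] <- [ed a0]
D1: mem[0x1a..0x20] <- [5e 27 34 c1 be 62 e1]
D2: mem[0x23..0x25] <- [14 76 c4]
D3: mem[0x1a..0x1e] <- [be 62 e1 b4 c3]
D4: mem[0x05..0x0a] <- [76 c4 2c 2c f8 e8]
D5: mem[0x1b..0x1e] <- [76 c4 2c 2c]
query mem[0x1e]=0x2c, mem[0x06]=0xc4, mem[0x01]=0xa0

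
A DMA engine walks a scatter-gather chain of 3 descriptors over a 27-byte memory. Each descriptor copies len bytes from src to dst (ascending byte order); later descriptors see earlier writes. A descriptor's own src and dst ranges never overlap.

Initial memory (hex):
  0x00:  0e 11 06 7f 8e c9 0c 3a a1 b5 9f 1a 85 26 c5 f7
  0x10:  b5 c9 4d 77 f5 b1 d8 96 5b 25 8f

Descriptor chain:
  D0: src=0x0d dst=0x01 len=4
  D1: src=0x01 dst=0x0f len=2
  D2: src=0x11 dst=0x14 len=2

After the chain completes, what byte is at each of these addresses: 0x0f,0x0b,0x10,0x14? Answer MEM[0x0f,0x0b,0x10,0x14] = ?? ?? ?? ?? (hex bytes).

MEM[0x0f,0x0b,0x10,0x14] = 26 1a c5 c9

  after D0: wrote 4B at 0x01 = 26c5f7b5
  after D1: wrote 2B at 0x0f = 26c5
  after D2: wrote 2B at 0x14 = c94d
query mem[0x0f]=0x26, mem[0x0b]=0x1a, mem[0x10]=0xc5, mem[0x14]=0xc9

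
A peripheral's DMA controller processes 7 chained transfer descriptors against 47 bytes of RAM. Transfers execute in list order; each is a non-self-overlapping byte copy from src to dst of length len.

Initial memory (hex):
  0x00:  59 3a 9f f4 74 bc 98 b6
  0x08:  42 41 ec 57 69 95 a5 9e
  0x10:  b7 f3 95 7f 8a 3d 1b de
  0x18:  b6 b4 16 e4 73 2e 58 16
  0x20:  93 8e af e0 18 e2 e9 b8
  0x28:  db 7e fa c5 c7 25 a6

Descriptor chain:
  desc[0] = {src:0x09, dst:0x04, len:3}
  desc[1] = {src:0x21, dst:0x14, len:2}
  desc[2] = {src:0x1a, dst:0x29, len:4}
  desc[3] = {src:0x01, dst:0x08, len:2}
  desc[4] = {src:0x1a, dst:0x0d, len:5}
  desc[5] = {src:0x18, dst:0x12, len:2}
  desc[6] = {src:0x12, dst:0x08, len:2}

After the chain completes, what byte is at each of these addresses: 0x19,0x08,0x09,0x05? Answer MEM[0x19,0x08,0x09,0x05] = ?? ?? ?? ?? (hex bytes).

MEM[0x19,0x08,0x09,0x05] = b4 b6 b4 ec

D0: mem[0x04..0x06] <- [41 ec 57]
D1: mem[0x14..0x15] <- [8e af]
D2: mem[0x29..0x2c] <- [16 e4 73 2e]
D3: mem[0x08..0x09] <- [3a 9f]
D4: mem[0x0d..0x11] <- [16 e4 73 2e 58]
D5: mem[0x12..0x13] <- [b6 b4]
D6: mem[0x08..0x09] <- [b6 b4]
query mem[0x19]=0xb4, mem[0x08]=0xb6, mem[0x09]=0xb4, mem[0x05]=0xec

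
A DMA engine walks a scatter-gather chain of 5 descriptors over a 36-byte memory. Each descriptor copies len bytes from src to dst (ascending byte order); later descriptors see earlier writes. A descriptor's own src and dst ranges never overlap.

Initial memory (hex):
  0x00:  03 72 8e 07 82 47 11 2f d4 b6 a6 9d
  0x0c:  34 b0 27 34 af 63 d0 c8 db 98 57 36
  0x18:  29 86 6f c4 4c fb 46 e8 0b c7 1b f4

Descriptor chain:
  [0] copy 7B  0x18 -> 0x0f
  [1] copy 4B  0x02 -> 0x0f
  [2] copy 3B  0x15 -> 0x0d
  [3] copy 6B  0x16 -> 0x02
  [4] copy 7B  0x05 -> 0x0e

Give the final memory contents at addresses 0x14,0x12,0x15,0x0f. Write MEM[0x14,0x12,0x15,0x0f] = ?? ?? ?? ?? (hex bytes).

#0 dst[0x0f+7] := {0x29,0x86,0x6f,0xc4,0x4c,0xfb,0x46}
#1 dst[0x0f+4] := {0x8e,0x07,0x82,0x47}
#2 dst[0x0d+3] := {0x46,0x57,0x36}
#3 dst[0x02+6] := {0x57,0x36,0x29,0x86,0x6f,0xc4}
#4 dst[0x0e+7] := {0x86,0x6f,0xc4,0xd4,0xb6,0xa6,0x9d}
query mem[0x14]=0x9d, mem[0x12]=0xb6, mem[0x15]=0x46, mem[0x0f]=0x6f

MEM[0x14,0x12,0x15,0x0f] = 9d b6 46 6f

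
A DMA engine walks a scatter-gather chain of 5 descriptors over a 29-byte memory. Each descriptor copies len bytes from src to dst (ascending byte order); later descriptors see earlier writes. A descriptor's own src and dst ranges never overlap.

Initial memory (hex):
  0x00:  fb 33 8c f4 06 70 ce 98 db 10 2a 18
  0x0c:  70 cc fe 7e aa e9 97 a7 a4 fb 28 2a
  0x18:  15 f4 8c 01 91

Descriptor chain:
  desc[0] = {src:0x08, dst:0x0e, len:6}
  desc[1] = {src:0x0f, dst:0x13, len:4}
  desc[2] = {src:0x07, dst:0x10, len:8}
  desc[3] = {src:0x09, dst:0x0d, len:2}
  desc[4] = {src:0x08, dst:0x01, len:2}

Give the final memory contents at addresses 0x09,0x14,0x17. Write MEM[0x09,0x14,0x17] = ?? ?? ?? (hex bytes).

MEM[0x09,0x14,0x17] = 10 18 db

[0] 0x08->0x0e len=6 : db 10 2a 18 70 cc
[1] 0x0f->0x13 len=4 : 10 2a 18 70
[2] 0x07->0x10 len=8 : 98 db 10 2a 18 70 cc db
[3] 0x09->0x0d len=2 : 10 2a
[4] 0x08->0x01 len=2 : db 10
query mem[0x09]=0x10, mem[0x14]=0x18, mem[0x17]=0xdb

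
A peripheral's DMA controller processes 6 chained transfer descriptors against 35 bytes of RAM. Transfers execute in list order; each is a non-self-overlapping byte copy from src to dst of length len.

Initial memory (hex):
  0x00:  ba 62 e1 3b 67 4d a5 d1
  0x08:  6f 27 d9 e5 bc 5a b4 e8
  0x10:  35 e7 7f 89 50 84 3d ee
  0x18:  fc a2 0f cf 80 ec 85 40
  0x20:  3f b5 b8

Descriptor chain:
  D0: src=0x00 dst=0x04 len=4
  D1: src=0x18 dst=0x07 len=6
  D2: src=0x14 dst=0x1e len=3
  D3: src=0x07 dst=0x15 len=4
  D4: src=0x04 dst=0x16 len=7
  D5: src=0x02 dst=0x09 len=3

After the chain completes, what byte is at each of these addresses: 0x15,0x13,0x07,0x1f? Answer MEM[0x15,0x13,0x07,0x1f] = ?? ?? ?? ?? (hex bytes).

MEM[0x15,0x13,0x07,0x1f] = fc 89 fc 84

D0: mem[0x04..0x07] <- [ba 62 e1 3b]
D1: mem[0x07..0x0c] <- [fc a2 0f cf 80 ec]
D2: mem[0x1e..0x20] <- [50 84 3d]
D3: mem[0x15..0x18] <- [fc a2 0f cf]
D4: mem[0x16..0x1c] <- [ba 62 e1 fc a2 0f cf]
D5: mem[0x09..0x0b] <- [e1 3b ba]
query mem[0x15]=0xfc, mem[0x13]=0x89, mem[0x07]=0xfc, mem[0x1f]=0x84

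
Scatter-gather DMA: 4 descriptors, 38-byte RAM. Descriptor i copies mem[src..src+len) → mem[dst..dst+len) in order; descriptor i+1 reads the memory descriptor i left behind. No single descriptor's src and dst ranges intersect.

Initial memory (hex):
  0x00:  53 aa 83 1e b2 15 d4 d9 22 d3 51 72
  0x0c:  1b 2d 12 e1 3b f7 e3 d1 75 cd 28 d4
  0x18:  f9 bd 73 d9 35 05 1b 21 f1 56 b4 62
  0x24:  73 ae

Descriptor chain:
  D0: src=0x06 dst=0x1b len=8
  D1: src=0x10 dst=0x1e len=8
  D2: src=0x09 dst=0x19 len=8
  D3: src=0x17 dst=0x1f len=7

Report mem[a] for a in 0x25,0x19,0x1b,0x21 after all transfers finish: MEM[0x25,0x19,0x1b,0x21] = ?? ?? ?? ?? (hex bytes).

MEM[0x25,0x19,0x1b,0x21] = 2d d3 72 d3

#0 dst[0x1b+8] := {0xd4,0xd9,0x22,0xd3,0x51,0x72,0x1b,0x2d}
#1 dst[0x1e+8] := {0x3b,0xf7,0xe3,0xd1,0x75,0xcd,0x28,0xd4}
#2 dst[0x19+8] := {0xd3,0x51,0x72,0x1b,0x2d,0x12,0xe1,0x3b}
#3 dst[0x1f+7] := {0xd4,0xf9,0xd3,0x51,0x72,0x1b,0x2d}
query mem[0x25]=0x2d, mem[0x19]=0xd3, mem[0x1b]=0x72, mem[0x21]=0xd3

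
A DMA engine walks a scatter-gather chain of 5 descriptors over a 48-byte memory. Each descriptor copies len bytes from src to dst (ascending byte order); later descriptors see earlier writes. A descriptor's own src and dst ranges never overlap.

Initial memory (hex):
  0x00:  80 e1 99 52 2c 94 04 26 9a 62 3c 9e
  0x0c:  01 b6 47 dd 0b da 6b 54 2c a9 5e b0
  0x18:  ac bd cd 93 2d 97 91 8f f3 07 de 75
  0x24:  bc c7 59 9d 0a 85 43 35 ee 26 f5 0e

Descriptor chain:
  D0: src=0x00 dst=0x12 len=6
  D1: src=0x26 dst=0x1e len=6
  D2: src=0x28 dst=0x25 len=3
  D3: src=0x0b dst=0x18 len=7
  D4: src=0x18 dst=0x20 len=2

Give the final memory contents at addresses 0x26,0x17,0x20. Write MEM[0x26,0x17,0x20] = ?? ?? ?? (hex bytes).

MEM[0x26,0x17,0x20] = 85 94 9e

#0 dst[0x12+6] := {0x80,0xe1,0x99,0x52,0x2c,0x94}
#1 dst[0x1e+6] := {0x59,0x9d,0x0a,0x85,0x43,0x35}
#2 dst[0x25+3] := {0x0a,0x85,0x43}
#3 dst[0x18+7] := {0x9e,0x01,0xb6,0x47,0xdd,0x0b,0xda}
#4 dst[0x20+2] := {0x9e,0x01}
query mem[0x26]=0x85, mem[0x17]=0x94, mem[0x20]=0x9e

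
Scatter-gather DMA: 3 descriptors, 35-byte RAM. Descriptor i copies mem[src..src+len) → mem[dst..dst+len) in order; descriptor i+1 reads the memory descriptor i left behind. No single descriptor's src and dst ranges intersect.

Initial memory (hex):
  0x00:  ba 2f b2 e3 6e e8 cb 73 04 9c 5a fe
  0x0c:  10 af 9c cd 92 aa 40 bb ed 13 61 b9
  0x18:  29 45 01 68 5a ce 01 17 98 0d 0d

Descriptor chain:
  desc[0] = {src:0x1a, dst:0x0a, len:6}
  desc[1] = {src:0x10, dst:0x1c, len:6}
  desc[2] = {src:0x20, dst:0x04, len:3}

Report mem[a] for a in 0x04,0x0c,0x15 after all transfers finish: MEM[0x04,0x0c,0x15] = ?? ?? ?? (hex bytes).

  after D0: wrote 6B at 0x0a = 01685ace0117
  after D1: wrote 6B at 0x1c = 92aa40bbed13
  after D2: wrote 3B at 0x04 = ed130d
query mem[0x04]=0xed, mem[0x0c]=0x5a, mem[0x15]=0x13

MEM[0x04,0x0c,0x15] = ed 5a 13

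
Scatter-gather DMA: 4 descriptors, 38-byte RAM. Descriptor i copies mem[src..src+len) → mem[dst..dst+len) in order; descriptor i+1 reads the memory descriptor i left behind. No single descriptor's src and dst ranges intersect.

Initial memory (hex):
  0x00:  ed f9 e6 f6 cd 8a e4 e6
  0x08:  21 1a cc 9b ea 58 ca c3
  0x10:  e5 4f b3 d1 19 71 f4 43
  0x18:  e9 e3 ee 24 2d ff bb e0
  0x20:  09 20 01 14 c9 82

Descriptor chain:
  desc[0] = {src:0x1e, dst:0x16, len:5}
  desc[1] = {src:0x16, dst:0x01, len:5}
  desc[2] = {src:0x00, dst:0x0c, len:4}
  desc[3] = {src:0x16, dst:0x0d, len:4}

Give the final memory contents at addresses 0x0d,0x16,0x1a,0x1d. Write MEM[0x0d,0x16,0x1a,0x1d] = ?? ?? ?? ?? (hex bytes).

[0] 0x1e->0x16 len=5 : bb e0 09 20 01
[1] 0x16->0x01 len=5 : bb e0 09 20 01
[2] 0x00->0x0c len=4 : ed bb e0 09
[3] 0x16->0x0d len=4 : bb e0 09 20
query mem[0x0d]=0xbb, mem[0x16]=0xbb, mem[0x1a]=0x01, mem[0x1d]=0xff

MEM[0x0d,0x16,0x1a,0x1d] = bb bb 01 ff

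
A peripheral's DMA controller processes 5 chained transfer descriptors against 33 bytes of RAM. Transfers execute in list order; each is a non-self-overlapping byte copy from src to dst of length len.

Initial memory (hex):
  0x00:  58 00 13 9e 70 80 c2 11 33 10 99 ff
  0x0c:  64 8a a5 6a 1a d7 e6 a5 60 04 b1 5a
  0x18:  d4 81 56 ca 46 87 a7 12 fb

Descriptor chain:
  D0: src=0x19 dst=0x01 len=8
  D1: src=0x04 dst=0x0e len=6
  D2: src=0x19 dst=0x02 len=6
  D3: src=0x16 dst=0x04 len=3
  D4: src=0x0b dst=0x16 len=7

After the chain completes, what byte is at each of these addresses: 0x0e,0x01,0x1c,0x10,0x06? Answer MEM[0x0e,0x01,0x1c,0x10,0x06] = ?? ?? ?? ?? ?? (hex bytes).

MEM[0x0e,0x01,0x1c,0x10,0x06] = 46 81 12 a7 d4

  after D0: wrote 8B at 0x01 = 8156ca4687a712fb
  after D1: wrote 6B at 0x0e = 4687a712fb10
  after D2: wrote 6B at 0x02 = 8156ca4687a7
  after D3: wrote 3B at 0x04 = b15ad4
  after D4: wrote 7B at 0x16 = ff648a4687a712
query mem[0x0e]=0x46, mem[0x01]=0x81, mem[0x1c]=0x12, mem[0x10]=0xa7, mem[0x06]=0xd4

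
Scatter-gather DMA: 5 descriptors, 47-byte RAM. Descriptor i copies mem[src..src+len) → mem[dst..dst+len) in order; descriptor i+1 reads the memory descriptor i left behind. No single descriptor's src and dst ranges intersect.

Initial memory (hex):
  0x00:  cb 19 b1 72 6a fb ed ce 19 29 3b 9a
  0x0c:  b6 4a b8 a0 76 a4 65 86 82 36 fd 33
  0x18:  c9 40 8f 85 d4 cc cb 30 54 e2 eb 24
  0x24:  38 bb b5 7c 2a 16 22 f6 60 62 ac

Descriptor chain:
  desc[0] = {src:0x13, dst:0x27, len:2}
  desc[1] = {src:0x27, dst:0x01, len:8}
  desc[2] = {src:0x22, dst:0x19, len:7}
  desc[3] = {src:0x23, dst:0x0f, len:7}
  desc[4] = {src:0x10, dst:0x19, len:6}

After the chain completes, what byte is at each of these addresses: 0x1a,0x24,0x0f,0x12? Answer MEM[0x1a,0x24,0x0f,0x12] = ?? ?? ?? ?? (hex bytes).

MEM[0x1a,0x24,0x0f,0x12] = bb 38 24 b5

[0] 0x13->0x27 len=2 : 86 82
[1] 0x27->0x01 len=8 : 86 82 16 22 f6 60 62 ac
[2] 0x22->0x19 len=7 : eb 24 38 bb b5 86 82
[3] 0x23->0x0f len=7 : 24 38 bb b5 86 82 16
[4] 0x10->0x19 len=6 : 38 bb b5 86 82 16
query mem[0x1a]=0xbb, mem[0x24]=0x38, mem[0x0f]=0x24, mem[0x12]=0xb5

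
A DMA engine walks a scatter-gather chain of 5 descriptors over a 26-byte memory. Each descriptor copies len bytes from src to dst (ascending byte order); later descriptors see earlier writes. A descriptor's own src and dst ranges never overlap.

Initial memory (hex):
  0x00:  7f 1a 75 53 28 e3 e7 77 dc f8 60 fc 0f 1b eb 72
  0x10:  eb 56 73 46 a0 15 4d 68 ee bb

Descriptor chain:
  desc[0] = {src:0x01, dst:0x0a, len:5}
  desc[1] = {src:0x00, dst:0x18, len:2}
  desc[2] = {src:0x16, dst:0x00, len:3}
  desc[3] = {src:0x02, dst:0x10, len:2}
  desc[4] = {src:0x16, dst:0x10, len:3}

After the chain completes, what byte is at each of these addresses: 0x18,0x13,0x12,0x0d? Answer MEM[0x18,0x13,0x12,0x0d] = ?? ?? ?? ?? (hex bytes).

D0: mem[0x0a..0x0e] <- [1a 75 53 28 e3]
D1: mem[0x18..0x19] <- [7f 1a]
D2: mem[0x00..0x02] <- [4d 68 7f]
D3: mem[0x10..0x11] <- [7f 53]
D4: mem[0x10..0x12] <- [4d 68 7f]
query mem[0x18]=0x7f, mem[0x13]=0x46, mem[0x12]=0x7f, mem[0x0d]=0x28

MEM[0x18,0x13,0x12,0x0d] = 7f 46 7f 28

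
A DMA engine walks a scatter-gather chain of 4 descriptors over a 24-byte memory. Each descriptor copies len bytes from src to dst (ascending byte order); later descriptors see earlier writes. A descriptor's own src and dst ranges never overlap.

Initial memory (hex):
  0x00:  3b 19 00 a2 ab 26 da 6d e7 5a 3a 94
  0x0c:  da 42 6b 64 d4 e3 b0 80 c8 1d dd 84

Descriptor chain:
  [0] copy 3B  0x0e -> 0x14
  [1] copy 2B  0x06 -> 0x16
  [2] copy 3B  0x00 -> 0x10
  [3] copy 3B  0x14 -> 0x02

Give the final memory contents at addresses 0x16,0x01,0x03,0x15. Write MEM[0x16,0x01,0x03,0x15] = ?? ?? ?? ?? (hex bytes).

#0 dst[0x14+3] := {0x6b,0x64,0xd4}
#1 dst[0x16+2] := {0xda,0x6d}
#2 dst[0x10+3] := {0x3b,0x19,0x00}
#3 dst[0x02+3] := {0x6b,0x64,0xda}
query mem[0x16]=0xda, mem[0x01]=0x19, mem[0x03]=0x64, mem[0x15]=0x64

MEM[0x16,0x01,0x03,0x15] = da 19 64 64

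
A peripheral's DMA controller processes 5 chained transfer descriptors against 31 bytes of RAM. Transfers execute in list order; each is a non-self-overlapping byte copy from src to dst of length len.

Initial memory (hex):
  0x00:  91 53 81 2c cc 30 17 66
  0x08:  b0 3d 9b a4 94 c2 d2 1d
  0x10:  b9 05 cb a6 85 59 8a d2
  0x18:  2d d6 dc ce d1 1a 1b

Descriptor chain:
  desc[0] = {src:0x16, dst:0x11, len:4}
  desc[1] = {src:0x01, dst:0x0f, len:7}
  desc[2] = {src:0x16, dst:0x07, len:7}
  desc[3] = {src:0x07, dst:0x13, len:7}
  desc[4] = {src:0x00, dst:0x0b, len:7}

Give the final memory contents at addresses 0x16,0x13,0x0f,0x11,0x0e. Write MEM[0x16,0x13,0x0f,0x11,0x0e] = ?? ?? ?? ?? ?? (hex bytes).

MEM[0x16,0x13,0x0f,0x11,0x0e] = d6 8a cc 17 2c

D0: mem[0x11..0x14] <- [8a d2 2d d6]
D1: mem[0x0f..0x15] <- [53 81 2c cc 30 17 66]
D2: mem[0x07..0x0d] <- [8a d2 2d d6 dc ce d1]
D3: mem[0x13..0x19] <- [8a d2 2d d6 dc ce d1]
D4: mem[0x0b..0x11] <- [91 53 81 2c cc 30 17]
query mem[0x16]=0xd6, mem[0x13]=0x8a, mem[0x0f]=0xcc, mem[0x11]=0x17, mem[0x0e]=0x2c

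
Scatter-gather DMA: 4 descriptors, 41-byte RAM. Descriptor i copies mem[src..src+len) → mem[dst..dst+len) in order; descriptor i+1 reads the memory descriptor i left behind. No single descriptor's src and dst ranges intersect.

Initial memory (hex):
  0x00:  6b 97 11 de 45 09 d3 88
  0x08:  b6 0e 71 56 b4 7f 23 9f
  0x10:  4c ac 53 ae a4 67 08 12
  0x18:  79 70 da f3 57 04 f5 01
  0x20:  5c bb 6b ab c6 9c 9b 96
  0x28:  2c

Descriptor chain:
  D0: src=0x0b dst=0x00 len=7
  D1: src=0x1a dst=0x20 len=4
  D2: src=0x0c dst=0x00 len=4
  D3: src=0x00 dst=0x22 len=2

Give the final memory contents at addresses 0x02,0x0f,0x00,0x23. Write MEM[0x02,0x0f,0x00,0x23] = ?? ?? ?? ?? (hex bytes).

MEM[0x02,0x0f,0x00,0x23] = 23 9f b4 7f

D0: mem[0x00..0x06] <- [56 b4 7f 23 9f 4c ac]
D1: mem[0x20..0x23] <- [da f3 57 04]
D2: mem[0x00..0x03] <- [b4 7f 23 9f]
D3: mem[0x22..0x23] <- [b4 7f]
query mem[0x02]=0x23, mem[0x0f]=0x9f, mem[0x00]=0xb4, mem[0x23]=0x7f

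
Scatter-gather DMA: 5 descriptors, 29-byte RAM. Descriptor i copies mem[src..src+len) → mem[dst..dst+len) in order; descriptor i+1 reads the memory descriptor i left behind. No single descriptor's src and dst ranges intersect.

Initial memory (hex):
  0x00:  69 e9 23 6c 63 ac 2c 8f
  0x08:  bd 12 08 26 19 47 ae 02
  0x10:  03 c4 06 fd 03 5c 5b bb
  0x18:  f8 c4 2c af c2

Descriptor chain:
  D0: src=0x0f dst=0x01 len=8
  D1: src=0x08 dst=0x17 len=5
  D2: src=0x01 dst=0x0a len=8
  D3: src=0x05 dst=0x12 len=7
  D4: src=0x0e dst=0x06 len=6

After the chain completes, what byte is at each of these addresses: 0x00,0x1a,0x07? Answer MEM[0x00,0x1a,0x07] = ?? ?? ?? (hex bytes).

MEM[0x00,0x1a,0x07] = 69 26 03

D0: mem[0x01..0x08] <- [02 03 c4 06 fd 03 5c 5b]
D1: mem[0x17..0x1b] <- [5b 12 08 26 19]
D2: mem[0x0a..0x11] <- [02 03 c4 06 fd 03 5c 5b]
D3: mem[0x12..0x18] <- [fd 03 5c 5b 12 02 03]
D4: mem[0x06..0x0b] <- [fd 03 5c 5b fd 03]
query mem[0x00]=0x69, mem[0x1a]=0x26, mem[0x07]=0x03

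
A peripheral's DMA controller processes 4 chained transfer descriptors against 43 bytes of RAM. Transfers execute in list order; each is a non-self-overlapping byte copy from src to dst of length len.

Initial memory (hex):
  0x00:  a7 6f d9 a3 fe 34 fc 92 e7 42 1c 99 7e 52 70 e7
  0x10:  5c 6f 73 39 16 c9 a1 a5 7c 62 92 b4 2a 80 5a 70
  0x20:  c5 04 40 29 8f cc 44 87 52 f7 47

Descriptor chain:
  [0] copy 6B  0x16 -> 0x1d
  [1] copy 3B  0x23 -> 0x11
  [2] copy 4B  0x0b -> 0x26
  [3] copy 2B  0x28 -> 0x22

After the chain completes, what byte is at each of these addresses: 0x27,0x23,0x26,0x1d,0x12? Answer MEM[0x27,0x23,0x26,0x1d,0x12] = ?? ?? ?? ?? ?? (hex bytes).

MEM[0x27,0x23,0x26,0x1d,0x12] = 7e 70 99 a1 8f

D0: mem[0x1d..0x22] <- [a1 a5 7c 62 92 b4]
D1: mem[0x11..0x13] <- [29 8f cc]
D2: mem[0x26..0x29] <- [99 7e 52 70]
D3: mem[0x22..0x23] <- [52 70]
query mem[0x27]=0x7e, mem[0x23]=0x70, mem[0x26]=0x99, mem[0x1d]=0xa1, mem[0x12]=0x8f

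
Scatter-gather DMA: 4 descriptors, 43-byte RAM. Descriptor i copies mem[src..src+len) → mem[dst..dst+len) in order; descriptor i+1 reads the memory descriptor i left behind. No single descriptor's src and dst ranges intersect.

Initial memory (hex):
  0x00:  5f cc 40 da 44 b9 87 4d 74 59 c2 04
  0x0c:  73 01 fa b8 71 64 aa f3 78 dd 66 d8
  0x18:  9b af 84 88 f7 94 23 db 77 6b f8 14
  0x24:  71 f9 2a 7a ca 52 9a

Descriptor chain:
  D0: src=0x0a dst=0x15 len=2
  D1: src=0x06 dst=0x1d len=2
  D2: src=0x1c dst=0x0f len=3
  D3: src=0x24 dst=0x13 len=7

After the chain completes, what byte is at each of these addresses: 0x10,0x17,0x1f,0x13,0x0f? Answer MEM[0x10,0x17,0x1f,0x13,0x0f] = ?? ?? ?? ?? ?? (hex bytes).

[0] 0x0a->0x15 len=2 : c2 04
[1] 0x06->0x1d len=2 : 87 4d
[2] 0x1c->0x0f len=3 : f7 87 4d
[3] 0x24->0x13 len=7 : 71 f9 2a 7a ca 52 9a
query mem[0x10]=0x87, mem[0x17]=0xca, mem[0x1f]=0xdb, mem[0x13]=0x71, mem[0x0f]=0xf7

MEM[0x10,0x17,0x1f,0x13,0x0f] = 87 ca db 71 f7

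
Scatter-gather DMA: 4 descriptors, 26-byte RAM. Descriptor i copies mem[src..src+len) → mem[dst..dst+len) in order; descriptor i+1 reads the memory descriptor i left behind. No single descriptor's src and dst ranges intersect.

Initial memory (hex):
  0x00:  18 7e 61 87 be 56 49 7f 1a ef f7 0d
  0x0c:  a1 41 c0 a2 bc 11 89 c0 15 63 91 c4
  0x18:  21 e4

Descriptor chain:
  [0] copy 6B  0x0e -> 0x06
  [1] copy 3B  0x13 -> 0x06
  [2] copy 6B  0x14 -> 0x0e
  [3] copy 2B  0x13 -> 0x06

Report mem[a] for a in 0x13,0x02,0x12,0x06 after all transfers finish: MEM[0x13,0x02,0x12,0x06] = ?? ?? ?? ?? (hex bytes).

[0] 0x0e->0x06 len=6 : c0 a2 bc 11 89 c0
[1] 0x13->0x06 len=3 : c0 15 63
[2] 0x14->0x0e len=6 : 15 63 91 c4 21 e4
[3] 0x13->0x06 len=2 : e4 15
query mem[0x13]=0xe4, mem[0x02]=0x61, mem[0x12]=0x21, mem[0x06]=0xe4

MEM[0x13,0x02,0x12,0x06] = e4 61 21 e4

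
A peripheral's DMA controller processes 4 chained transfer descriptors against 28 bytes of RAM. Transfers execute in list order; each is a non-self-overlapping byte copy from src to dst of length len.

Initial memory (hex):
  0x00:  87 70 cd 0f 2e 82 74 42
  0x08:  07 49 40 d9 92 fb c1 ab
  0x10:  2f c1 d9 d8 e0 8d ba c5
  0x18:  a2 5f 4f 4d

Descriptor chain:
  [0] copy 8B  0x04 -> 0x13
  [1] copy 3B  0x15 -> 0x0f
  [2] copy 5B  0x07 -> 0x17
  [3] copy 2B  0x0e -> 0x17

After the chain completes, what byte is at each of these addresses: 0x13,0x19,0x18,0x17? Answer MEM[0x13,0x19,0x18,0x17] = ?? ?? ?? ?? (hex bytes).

#0 dst[0x13+8] := {0x2e,0x82,0x74,0x42,0x07,0x49,0x40,0xd9}
#1 dst[0x0f+3] := {0x74,0x42,0x07}
#2 dst[0x17+5] := {0x42,0x07,0x49,0x40,0xd9}
#3 dst[0x17+2] := {0xc1,0x74}
query mem[0x13]=0x2e, mem[0x19]=0x49, mem[0x18]=0x74, mem[0x17]=0xc1

MEM[0x13,0x19,0x18,0x17] = 2e 49 74 c1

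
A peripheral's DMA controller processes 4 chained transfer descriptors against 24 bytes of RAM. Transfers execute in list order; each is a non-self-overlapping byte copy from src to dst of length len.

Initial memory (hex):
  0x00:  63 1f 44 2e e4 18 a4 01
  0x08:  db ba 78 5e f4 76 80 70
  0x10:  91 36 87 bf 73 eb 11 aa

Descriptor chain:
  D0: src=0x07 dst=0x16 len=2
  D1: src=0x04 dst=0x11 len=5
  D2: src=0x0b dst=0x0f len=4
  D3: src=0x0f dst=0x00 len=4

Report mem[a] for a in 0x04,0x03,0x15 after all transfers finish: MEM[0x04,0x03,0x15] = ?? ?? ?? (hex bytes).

MEM[0x04,0x03,0x15] = e4 80 db

[0] 0x07->0x16 len=2 : 01 db
[1] 0x04->0x11 len=5 : e4 18 a4 01 db
[2] 0x0b->0x0f len=4 : 5e f4 76 80
[3] 0x0f->0x00 len=4 : 5e f4 76 80
query mem[0x04]=0xe4, mem[0x03]=0x80, mem[0x15]=0xdb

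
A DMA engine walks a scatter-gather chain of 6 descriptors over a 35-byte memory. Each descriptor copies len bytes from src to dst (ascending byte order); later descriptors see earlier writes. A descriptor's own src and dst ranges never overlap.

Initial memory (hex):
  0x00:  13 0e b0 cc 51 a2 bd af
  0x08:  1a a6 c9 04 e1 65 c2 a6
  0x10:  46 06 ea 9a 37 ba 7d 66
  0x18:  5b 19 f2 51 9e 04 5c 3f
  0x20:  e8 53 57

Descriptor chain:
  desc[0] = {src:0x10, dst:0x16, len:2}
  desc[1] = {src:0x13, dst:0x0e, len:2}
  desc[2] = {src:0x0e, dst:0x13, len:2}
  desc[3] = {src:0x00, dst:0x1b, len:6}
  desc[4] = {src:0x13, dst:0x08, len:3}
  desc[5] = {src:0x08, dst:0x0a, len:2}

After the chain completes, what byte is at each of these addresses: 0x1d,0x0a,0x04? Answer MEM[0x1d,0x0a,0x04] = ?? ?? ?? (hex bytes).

D0: mem[0x16..0x17] <- [46 06]
D1: mem[0x0e..0x0f] <- [9a 37]
D2: mem[0x13..0x14] <- [9a 37]
D3: mem[0x1b..0x20] <- [13 0e b0 cc 51 a2]
D4: mem[0x08..0x0a] <- [9a 37 ba]
D5: mem[0x0a..0x0b] <- [9a 37]
query mem[0x1d]=0xb0, mem[0x0a]=0x9a, mem[0x04]=0x51

MEM[0x1d,0x0a,0x04] = b0 9a 51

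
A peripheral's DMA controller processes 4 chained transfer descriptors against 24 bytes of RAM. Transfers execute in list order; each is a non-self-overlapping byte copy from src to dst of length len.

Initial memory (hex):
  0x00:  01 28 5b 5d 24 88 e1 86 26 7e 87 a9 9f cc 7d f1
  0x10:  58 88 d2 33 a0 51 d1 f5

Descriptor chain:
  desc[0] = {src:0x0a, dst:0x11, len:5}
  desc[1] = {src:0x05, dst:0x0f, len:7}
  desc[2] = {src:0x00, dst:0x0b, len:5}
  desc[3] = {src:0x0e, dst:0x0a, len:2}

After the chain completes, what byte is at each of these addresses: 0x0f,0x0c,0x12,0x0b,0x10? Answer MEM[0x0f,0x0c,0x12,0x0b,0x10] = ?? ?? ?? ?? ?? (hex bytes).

MEM[0x0f,0x0c,0x12,0x0b,0x10] = 24 28 26 24 e1

#0 dst[0x11+5] := {0x87,0xa9,0x9f,0xcc,0x7d}
#1 dst[0x0f+7] := {0x88,0xe1,0x86,0x26,0x7e,0x87,0xa9}
#2 dst[0x0b+5] := {0x01,0x28,0x5b,0x5d,0x24}
#3 dst[0x0a+2] := {0x5d,0x24}
query mem[0x0f]=0x24, mem[0x0c]=0x28, mem[0x12]=0x26, mem[0x0b]=0x24, mem[0x10]=0xe1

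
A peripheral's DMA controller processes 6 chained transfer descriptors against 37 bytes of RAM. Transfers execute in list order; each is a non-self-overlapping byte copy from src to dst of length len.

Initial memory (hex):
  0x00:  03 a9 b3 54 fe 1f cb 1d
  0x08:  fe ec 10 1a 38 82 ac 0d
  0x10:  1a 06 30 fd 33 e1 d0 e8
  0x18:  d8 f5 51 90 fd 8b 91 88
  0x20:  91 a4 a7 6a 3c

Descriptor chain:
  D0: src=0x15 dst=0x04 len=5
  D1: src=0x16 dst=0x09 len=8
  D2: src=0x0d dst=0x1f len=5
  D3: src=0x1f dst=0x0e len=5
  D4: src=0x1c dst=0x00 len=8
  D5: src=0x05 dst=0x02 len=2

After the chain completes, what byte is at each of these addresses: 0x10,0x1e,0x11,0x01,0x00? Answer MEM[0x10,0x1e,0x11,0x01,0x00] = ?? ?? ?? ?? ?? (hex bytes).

#0 dst[0x04+5] := {0xe1,0xd0,0xe8,0xd8,0xf5}
#1 dst[0x09+8] := {0xd0,0xe8,0xd8,0xf5,0x51,0x90,0xfd,0x8b}
#2 dst[0x1f+5] := {0x51,0x90,0xfd,0x8b,0x06}
#3 dst[0x0e+5] := {0x51,0x90,0xfd,0x8b,0x06}
#4 dst[0x00+8] := {0xfd,0x8b,0x91,0x51,0x90,0xfd,0x8b,0x06}
#5 dst[0x02+2] := {0xfd,0x8b}
query mem[0x10]=0xfd, mem[0x1e]=0x91, mem[0x11]=0x8b, mem[0x01]=0x8b, mem[0x00]=0xfd

MEM[0x10,0x1e,0x11,0x01,0x00] = fd 91 8b 8b fd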